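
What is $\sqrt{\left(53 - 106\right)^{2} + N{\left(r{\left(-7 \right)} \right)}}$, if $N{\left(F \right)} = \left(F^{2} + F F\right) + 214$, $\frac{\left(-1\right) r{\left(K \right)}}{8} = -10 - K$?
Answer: $5 \sqrt{167} \approx 64.614$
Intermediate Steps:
$r{\left(K \right)} = 80 + 8 K$ ($r{\left(K \right)} = - 8 \left(-10 - K\right) = 80 + 8 K$)
$N{\left(F \right)} = 214 + 2 F^{2}$ ($N{\left(F \right)} = \left(F^{2} + F^{2}\right) + 214 = 2 F^{2} + 214 = 214 + 2 F^{2}$)
$\sqrt{\left(53 - 106\right)^{2} + N{\left(r{\left(-7 \right)} \right)}} = \sqrt{\left(53 - 106\right)^{2} + \left(214 + 2 \left(80 + 8 \left(-7\right)\right)^{2}\right)} = \sqrt{\left(-53\right)^{2} + \left(214 + 2 \left(80 - 56\right)^{2}\right)} = \sqrt{2809 + \left(214 + 2 \cdot 24^{2}\right)} = \sqrt{2809 + \left(214 + 2 \cdot 576\right)} = \sqrt{2809 + \left(214 + 1152\right)} = \sqrt{2809 + 1366} = \sqrt{4175} = 5 \sqrt{167}$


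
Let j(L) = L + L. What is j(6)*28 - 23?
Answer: 313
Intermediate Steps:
j(L) = 2*L
j(6)*28 - 23 = (2*6)*28 - 23 = 12*28 - 23 = 336 - 23 = 313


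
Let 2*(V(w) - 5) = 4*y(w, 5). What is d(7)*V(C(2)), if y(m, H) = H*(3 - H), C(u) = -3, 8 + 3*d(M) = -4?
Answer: 60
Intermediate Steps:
d(M) = -4 (d(M) = -8/3 + (⅓)*(-4) = -8/3 - 4/3 = -4)
V(w) = -15 (V(w) = 5 + (4*(5*(3 - 1*5)))/2 = 5 + (4*(5*(3 - 5)))/2 = 5 + (4*(5*(-2)))/2 = 5 + (4*(-10))/2 = 5 + (½)*(-40) = 5 - 20 = -15)
d(7)*V(C(2)) = -4*(-15) = 60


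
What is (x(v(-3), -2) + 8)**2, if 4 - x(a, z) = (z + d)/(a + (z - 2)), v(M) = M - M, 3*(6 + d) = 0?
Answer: 100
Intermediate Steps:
d = -6 (d = -6 + (1/3)*0 = -6 + 0 = -6)
v(M) = 0
x(a, z) = 4 - (-6 + z)/(-2 + a + z) (x(a, z) = 4 - (z - 6)/(a + (z - 2)) = 4 - (-6 + z)/(a + (-2 + z)) = 4 - (-6 + z)/(-2 + a + z))
(x(v(-3), -2) + 8)**2 = ((-2 + 3*(-2) + 4*0)/(-2 + 0 - 2) + 8)**2 = ((-2 - 6 + 0)/(-4) + 8)**2 = (-1/4*(-8) + 8)**2 = (2 + 8)**2 = 10**2 = 100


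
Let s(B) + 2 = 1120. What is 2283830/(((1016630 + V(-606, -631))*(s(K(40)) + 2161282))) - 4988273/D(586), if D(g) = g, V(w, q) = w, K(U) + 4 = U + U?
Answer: -547974333891086021/64373573719680 ≈ -8512.4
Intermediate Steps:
K(U) = -4 + 2*U (K(U) = -4 + (U + U) = -4 + 2*U)
s(B) = 1118 (s(B) = -2 + 1120 = 1118)
2283830/(((1016630 + V(-606, -631))*(s(K(40)) + 2161282))) - 4988273/D(586) = 2283830/(((1016630 - 606)*(1118 + 2161282))) - 4988273/586 = 2283830/((1016024*2162400)) - 4988273*1/586 = 2283830/2197050297600 - 4988273/586 = 2283830*(1/2197050297600) - 4988273/586 = 228383/219705029760 - 4988273/586 = -547974333891086021/64373573719680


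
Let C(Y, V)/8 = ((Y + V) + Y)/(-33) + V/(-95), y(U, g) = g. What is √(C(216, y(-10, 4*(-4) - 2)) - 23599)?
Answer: I*√25878642295/1045 ≈ 153.94*I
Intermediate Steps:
C(Y, V) = -1024*V/3135 - 16*Y/33 (C(Y, V) = 8*(((Y + V) + Y)/(-33) + V/(-95)) = 8*(((V + Y) + Y)*(-1/33) + V*(-1/95)) = 8*((V + 2*Y)*(-1/33) - V/95) = 8*((-2*Y/33 - V/33) - V/95) = 8*(-128*V/3135 - 2*Y/33) = -1024*V/3135 - 16*Y/33)
√(C(216, y(-10, 4*(-4) - 2)) - 23599) = √((-1024*(4*(-4) - 2)/3135 - 16/33*216) - 23599) = √((-1024*(-16 - 2)/3135 - 1152/11) - 23599) = √((-1024/3135*(-18) - 1152/11) - 23599) = √((6144/1045 - 1152/11) - 23599) = √(-103296/1045 - 23599) = √(-24764251/1045) = I*√25878642295/1045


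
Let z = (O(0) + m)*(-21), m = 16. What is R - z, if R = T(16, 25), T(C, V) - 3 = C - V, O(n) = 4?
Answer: 414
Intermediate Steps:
T(C, V) = 3 + C - V (T(C, V) = 3 + (C - V) = 3 + C - V)
R = -6 (R = 3 + 16 - 1*25 = 3 + 16 - 25 = -6)
z = -420 (z = (4 + 16)*(-21) = 20*(-21) = -420)
R - z = -6 - 1*(-420) = -6 + 420 = 414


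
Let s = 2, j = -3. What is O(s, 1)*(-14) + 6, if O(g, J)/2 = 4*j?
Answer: 342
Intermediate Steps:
O(g, J) = -24 (O(g, J) = 2*(4*(-3)) = 2*(-12) = -24)
O(s, 1)*(-14) + 6 = -24*(-14) + 6 = 336 + 6 = 342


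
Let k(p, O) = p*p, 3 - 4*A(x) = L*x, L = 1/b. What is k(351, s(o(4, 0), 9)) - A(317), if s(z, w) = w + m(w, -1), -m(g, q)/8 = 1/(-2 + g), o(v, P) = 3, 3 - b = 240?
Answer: 29198380/237 ≈ 1.2320e+5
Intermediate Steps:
b = -237 (b = 3 - 1*240 = 3 - 240 = -237)
L = -1/237 (L = 1/(-237) = -1/237 ≈ -0.0042194)
A(x) = ¾ + x/948 (A(x) = ¾ - (-1)*x/948 = ¾ + x/948)
m(g, q) = -8/(-2 + g)
s(z, w) = w - 8/(-2 + w)
k(p, O) = p²
k(351, s(o(4, 0), 9)) - A(317) = 351² - (¾ + (1/948)*317) = 123201 - (¾ + 317/948) = 123201 - 1*257/237 = 123201 - 257/237 = 29198380/237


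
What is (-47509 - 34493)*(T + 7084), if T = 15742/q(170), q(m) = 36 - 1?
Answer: -21622451364/35 ≈ -6.1778e+8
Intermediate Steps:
q(m) = 35
T = 15742/35 ≈ 449.77
(-47509 - 34493)*(T + 7084) = (-47509 - 34493)*(15742/35 + 7084) = -82002*263682/35 = -21622451364/35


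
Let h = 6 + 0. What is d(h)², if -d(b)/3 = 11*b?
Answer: 39204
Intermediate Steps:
h = 6
d(b) = -33*b
d(h)² = (-33*6)² = (-198)² = 39204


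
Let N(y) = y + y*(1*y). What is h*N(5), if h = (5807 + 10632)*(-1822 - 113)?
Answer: -954283950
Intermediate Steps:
h = -31809465 (h = 16439*(-1935) = -31809465)
N(y) = y + y² (N(y) = y + y*y = y + y²)
h*N(5) = -159047325*(1 + 5) = -159047325*6 = -31809465*30 = -954283950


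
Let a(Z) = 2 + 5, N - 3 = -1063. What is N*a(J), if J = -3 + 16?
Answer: -7420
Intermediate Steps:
N = -1060 (N = 3 - 1063 = -1060)
J = 13
a(Z) = 7
N*a(J) = -1060*7 = -7420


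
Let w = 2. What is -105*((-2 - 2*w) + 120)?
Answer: -11970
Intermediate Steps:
-105*((-2 - 2*w) + 120) = -105*((-2 - 2*2) + 120) = -105*((-2 - 4) + 120) = -105*(-6 + 120) = -105*114 = -11970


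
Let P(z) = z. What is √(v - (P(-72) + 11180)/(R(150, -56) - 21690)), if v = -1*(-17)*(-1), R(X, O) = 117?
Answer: I*√852452301/7191 ≈ 4.0602*I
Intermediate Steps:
v = -17 (v = 17*(-1) = -17)
√(v - (P(-72) + 11180)/(R(150, -56) - 21690)) = √(-17 - (-72 + 11180)/(117 - 21690)) = √(-17 - 11108/(-21573)) = √(-17 - 11108*(-1)/21573) = √(-17 - 1*(-11108/21573)) = √(-17 + 11108/21573) = √(-355633/21573) = I*√852452301/7191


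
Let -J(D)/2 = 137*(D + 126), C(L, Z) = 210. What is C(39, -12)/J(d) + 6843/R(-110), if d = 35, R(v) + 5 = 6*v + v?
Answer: -21573918/2442025 ≈ -8.8344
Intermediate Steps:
R(v) = -5 + 7*v (R(v) = -5 + (6*v + v) = -5 + 7*v)
J(D) = -34524 - 274*D (J(D) = -274*(D + 126) = -274*(126 + D) = -2*(17262 + 137*D) = -34524 - 274*D)
C(39, -12)/J(d) + 6843/R(-110) = 210/(-34524 - 274*35) + 6843/(-5 + 7*(-110)) = 210/(-34524 - 9590) + 6843/(-5 - 770) = 210/(-44114) + 6843/(-775) = 210*(-1/44114) + 6843*(-1/775) = -15/3151 - 6843/775 = -21573918/2442025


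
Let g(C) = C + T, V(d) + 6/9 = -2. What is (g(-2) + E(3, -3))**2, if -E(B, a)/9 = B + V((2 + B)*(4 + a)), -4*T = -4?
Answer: 16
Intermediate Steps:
T = 1 (T = -1/4*(-4) = 1)
V(d) = -8/3 (V(d) = -2/3 - 2 = -8/3)
g(C) = 1 + C (g(C) = C + 1 = 1 + C)
E(B, a) = 24 - 9*B (E(B, a) = -9*(B - 8/3) = -9*(-8/3 + B) = 24 - 9*B)
(g(-2) + E(3, -3))**2 = ((1 - 2) + (24 - 9*3))**2 = (-1 + (24 - 27))**2 = (-1 - 3)**2 = (-4)**2 = 16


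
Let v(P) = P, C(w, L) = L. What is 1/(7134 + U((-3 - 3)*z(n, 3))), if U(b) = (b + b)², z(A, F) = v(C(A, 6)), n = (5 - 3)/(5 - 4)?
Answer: 1/12318 ≈ 8.1182e-5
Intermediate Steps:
n = 2 (n = 2/1 = 2*1 = 2)
z(A, F) = 6
U(b) = 4*b² (U(b) = (2*b)² = 4*b²)
1/(7134 + U((-3 - 3)*z(n, 3))) = 1/(7134 + 4*((-3 - 3)*6)²) = 1/(7134 + 4*(-6*6)²) = 1/(7134 + 4*(-36)²) = 1/(7134 + 4*1296) = 1/(7134 + 5184) = 1/12318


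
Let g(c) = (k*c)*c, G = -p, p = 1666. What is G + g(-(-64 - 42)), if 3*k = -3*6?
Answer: -69082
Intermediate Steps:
k = -6 (k = (-3*6)/3 = (⅓)*(-18) = -6)
G = -1666 (G = -1*1666 = -1666)
g(c) = -6*c² (g(c) = (-6*c)*c = -6*c²)
G + g(-(-64 - 42)) = -1666 - 6*(-64 - 42)² = -1666 - 6*(-1*(-106))² = -1666 - 6*106² = -1666 - 6*11236 = -1666 - 67416 = -69082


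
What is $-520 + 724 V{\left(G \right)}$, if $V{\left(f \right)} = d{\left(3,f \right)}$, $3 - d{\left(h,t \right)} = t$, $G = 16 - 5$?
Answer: $-6312$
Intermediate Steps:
$G = 11$ ($G = 16 - 5 = 11$)
$d{\left(h,t \right)} = 3 - t$
$V{\left(f \right)} = 3 - f$
$-520 + 724 V{\left(G \right)} = -520 + 724 \left(3 - 11\right) = -520 + 724 \left(-8\right) = -520 - 5792 = -6312$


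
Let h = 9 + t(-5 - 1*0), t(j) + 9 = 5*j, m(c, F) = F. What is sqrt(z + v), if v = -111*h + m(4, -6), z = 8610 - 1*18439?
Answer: 2*I*sqrt(1765) ≈ 84.024*I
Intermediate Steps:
t(j) = -9 + 5*j
z = -9829 (z = 8610 - 18439 = -9829)
h = -25 (h = 9 + (-9 + 5*(-5 - 1*0)) = 9 + (-9 + 5*(-5 + 0)) = 9 + (-9 + 5*(-5)) = 9 + (-9 - 25) = 9 - 34 = -25)
v = 2769 (v = -111*(-25) - 6 = 2775 - 6 = 2769)
sqrt(z + v) = sqrt(-9829 + 2769) = sqrt(-7060) = 2*I*sqrt(1765)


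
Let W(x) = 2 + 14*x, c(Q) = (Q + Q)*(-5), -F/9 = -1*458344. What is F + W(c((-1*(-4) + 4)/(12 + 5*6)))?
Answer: 12375214/3 ≈ 4.1251e+6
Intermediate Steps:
F = 4125096 (F = -(-9)*458344 = -9*(-458344) = 4125096)
c(Q) = -10*Q (c(Q) = (2*Q)*(-5) = -10*Q)
F + W(c((-1*(-4) + 4)/(12 + 5*6))) = 4125096 + (2 + 14*(-10*(-1*(-4) + 4)/(12 + 5*6))) = 4125096 + (2 + 14*(-10*(4 + 4)/(12 + 30))) = 4125096 + (2 + 14*(-80/42)) = 4125096 + (2 + 14*(-10*4/21)) = 4125096 + (2 + 14*(-40/21)) = 4125096 + (2 - 80/3) = 4125096 - 74/3 = 12375214/3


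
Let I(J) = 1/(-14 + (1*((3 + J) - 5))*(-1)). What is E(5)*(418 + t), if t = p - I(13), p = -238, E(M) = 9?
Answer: 40509/25 ≈ 1620.4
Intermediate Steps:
I(J) = 1/(-12 - J) (I(J) = 1/(-14 + (1*(-2 + J))*(-1)) = 1/(-14 + (-2 + J)*(-1)) = 1/(-14 + (2 - J)) = 1/(-12 - J))
t = -5949/25 (t = -238 - (-1)/(12 + 13) = -238 - (-1)/25 = -238 - 1*(-1/25) = -238 + 1/25 = -5949/25 ≈ -237.96)
E(5)*(418 + t) = 9*(418 - 5949/25) = 9*(4501/25) = 40509/25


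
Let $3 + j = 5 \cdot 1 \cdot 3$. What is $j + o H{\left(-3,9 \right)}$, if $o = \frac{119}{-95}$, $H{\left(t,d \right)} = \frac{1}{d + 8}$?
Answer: $\frac{1133}{95} \approx 11.926$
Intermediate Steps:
$H{\left(t,d \right)} = \frac{1}{8 + d}$
$o = - \frac{119}{95}$ ($o = 119 \left(- \frac{1}{95}\right) = - \frac{119}{95} \approx -1.2526$)
$j = 12$ ($j = -3 + 5 \cdot 1 \cdot 3 = -3 + 5 \cdot 3 = -3 + 15 = 12$)
$j + o H{\left(-3,9 \right)} = 12 - \frac{119}{95 \left(8 + 9\right)} = 12 - \frac{119}{95 \cdot 17} = 12 - \frac{7}{95} = \frac{1133}{95}$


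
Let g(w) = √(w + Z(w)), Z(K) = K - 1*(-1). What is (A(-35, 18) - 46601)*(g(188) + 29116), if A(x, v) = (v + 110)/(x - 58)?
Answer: -126189355436/93 - 4334021*√377/93 ≈ -1.3578e+9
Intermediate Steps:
Z(K) = 1 + K (Z(K) = K + 1 = 1 + K)
A(x, v) = (110 + v)/(-58 + x)
g(w) = √(1 + 2*w) (g(w) = √(w + (1 + w)) = √(1 + 2*w))
(A(-35, 18) - 46601)*(g(188) + 29116) = ((110 + 18)/(-58 - 35) - 46601)*(√(1 + 2*188) + 29116) = (128/(-93) - 46601)*(√(1 + 376) + 29116) = (-1/93*128 - 46601)*(√377 + 29116) = (-128/93 - 46601)*(29116 + √377) = -4334021*(29116 + √377)/93 = -126189355436/93 - 4334021*√377/93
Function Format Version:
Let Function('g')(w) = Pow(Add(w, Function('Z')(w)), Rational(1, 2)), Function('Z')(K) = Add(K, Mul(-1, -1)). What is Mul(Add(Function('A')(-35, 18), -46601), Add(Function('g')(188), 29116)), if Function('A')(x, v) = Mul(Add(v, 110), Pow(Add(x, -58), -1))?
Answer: Add(Rational(-126189355436, 93), Mul(Rational(-4334021, 93), Pow(377, Rational(1, 2)))) ≈ -1.3578e+9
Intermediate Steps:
Function('Z')(K) = Add(1, K) (Function('Z')(K) = Add(K, 1) = Add(1, K))
Function('A')(x, v) = Mul(Pow(Add(-58, x), -1), Add(110, v)) (Function('A')(x, v) = Mul(Add(110, v), Pow(Add(-58, x), -1)) = Mul(Pow(Add(-58, x), -1), Add(110, v)))
Function('g')(w) = Pow(Add(1, Mul(2, w)), Rational(1, 2)) (Function('g')(w) = Pow(Add(w, Add(1, w)), Rational(1, 2)) = Pow(Add(1, Mul(2, w)), Rational(1, 2)))
Mul(Add(Function('A')(-35, 18), -46601), Add(Function('g')(188), 29116)) = Mul(Add(Mul(Pow(Add(-58, -35), -1), Add(110, 18)), -46601), Add(Pow(Add(1, Mul(2, 188)), Rational(1, 2)), 29116)) = Mul(Add(Mul(Pow(-93, -1), 128), -46601), Add(Pow(Add(1, 376), Rational(1, 2)), 29116)) = Mul(Add(Mul(Rational(-1, 93), 128), -46601), Add(Pow(377, Rational(1, 2)), 29116)) = Mul(Add(Rational(-128, 93), -46601), Add(29116, Pow(377, Rational(1, 2)))) = Mul(Rational(-4334021, 93), Add(29116, Pow(377, Rational(1, 2)))) = Add(Rational(-126189355436, 93), Mul(Rational(-4334021, 93), Pow(377, Rational(1, 2))))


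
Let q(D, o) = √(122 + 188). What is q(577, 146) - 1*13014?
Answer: -13014 + √310 ≈ -12996.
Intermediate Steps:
q(D, o) = √310
q(577, 146) - 1*13014 = √310 - 1*13014 = √310 - 13014 = -13014 + √310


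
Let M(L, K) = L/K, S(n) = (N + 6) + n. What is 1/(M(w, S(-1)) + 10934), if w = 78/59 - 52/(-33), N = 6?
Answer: 21417/234179120 ≈ 9.1456e-5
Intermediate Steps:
S(n) = 12 + n (S(n) = (6 + 6) + n = 12 + n)
w = 5642/1947 (w = 78*(1/59) - 52*(-1/33) = 78/59 + 52/33 = 5642/1947 ≈ 2.8978)
1/(M(w, S(-1)) + 10934) = 1/(5642/(1947*(12 - 1)) + 10934) = 1/((5642/1947)/11 + 10934) = 1/((5642/1947)*(1/11) + 10934) = 1/(5642/21417 + 10934) = 1/(234179120/21417) = 21417/234179120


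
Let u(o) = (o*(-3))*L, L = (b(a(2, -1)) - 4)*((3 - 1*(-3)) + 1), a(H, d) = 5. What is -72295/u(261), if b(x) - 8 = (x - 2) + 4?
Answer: 72295/60291 ≈ 1.1991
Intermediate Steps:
b(x) = 10 + x (b(x) = 8 + ((x - 2) + 4) = 8 + ((-2 + x) + 4) = 8 + (2 + x) = 10 + x)
L = 77 (L = ((10 + 5) - 4)*((3 - 1*(-3)) + 1) = (15 - 4)*((3 + 3) + 1) = 11*(6 + 1) = 11*7 = 77)
u(o) = -231*o (u(o) = (o*(-3))*77 = -3*o*77 = -231*o)
-72295/u(261) = -72295/((-231*261)) = -72295/(-60291) = -72295*(-1/60291) = 72295/60291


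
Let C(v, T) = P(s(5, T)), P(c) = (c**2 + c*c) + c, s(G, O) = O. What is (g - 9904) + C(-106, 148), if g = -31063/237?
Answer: 8039261/237 ≈ 33921.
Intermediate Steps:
P(c) = c + 2*c**2 (P(c) = (c**2 + c**2) + c = 2*c**2 + c = c + 2*c**2)
C(v, T) = T*(1 + 2*T)
g = -31063/237 (g = -31063*1/237 = -31063/237 ≈ -131.07)
(g - 9904) + C(-106, 148) = (-31063/237 - 9904) + 148*(1 + 2*148) = -2378311/237 + 148*(1 + 296) = -2378311/237 + 148*297 = -2378311/237 + 43956 = 8039261/237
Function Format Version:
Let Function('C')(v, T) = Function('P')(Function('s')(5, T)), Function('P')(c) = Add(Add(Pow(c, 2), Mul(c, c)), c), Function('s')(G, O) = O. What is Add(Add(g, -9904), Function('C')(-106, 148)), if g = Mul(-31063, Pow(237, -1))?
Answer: Rational(8039261, 237) ≈ 33921.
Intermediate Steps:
Function('P')(c) = Add(c, Mul(2, Pow(c, 2))) (Function('P')(c) = Add(Add(Pow(c, 2), Pow(c, 2)), c) = Add(Mul(2, Pow(c, 2)), c) = Add(c, Mul(2, Pow(c, 2))))
Function('C')(v, T) = Mul(T, Add(1, Mul(2, T)))
g = Rational(-31063, 237) (g = Mul(-31063, Rational(1, 237)) = Rational(-31063, 237) ≈ -131.07)
Add(Add(g, -9904), Function('C')(-106, 148)) = Add(Add(Rational(-31063, 237), -9904), Mul(148, Add(1, Mul(2, 148)))) = Add(Rational(-2378311, 237), Mul(148, Add(1, 296))) = Add(Rational(-2378311, 237), Mul(148, 297)) = Add(Rational(-2378311, 237), 43956) = Rational(8039261, 237)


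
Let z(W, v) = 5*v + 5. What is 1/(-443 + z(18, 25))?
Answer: -1/313 ≈ -0.0031949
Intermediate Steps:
z(W, v) = 5 + 5*v
1/(-443 + z(18, 25)) = 1/(-443 + (5 + 5*25)) = 1/(-443 + (5 + 125)) = 1/(-443 + 130) = 1/(-313) = -1/313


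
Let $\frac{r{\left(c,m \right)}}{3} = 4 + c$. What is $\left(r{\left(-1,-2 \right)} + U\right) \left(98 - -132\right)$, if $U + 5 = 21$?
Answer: $5750$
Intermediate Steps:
$U = 16$ ($U = -5 + 21 = 16$)
$r{\left(c,m \right)} = 12 + 3 c$ ($r{\left(c,m \right)} = 3 \left(4 + c\right) = 12 + 3 c$)
$\left(r{\left(-1,-2 \right)} + U\right) \left(98 - -132\right) = \left(\left(12 + 3 \left(-1\right)\right) + 16\right) \left(98 - -132\right) = \left(\left(12 - 3\right) + 16\right) \left(98 + 132\right) = \left(9 + 16\right) 230 = 25 \cdot 230 = 5750$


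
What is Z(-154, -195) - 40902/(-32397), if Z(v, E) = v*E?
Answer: 324307604/10799 ≈ 30031.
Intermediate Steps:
Z(v, E) = E*v
Z(-154, -195) - 40902/(-32397) = -195*(-154) - 40902/(-32397) = 30030 - 40902*(-1)/32397 = 30030 - 1*(-13634/10799) = 30030 + 13634/10799 = 324307604/10799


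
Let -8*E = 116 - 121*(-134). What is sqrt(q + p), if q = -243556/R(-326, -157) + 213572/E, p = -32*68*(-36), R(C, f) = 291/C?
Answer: 2*sqrt(495502388204262270)/2376015 ≈ 592.52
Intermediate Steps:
E = -8165/4 (E = -(116 - 121*(-134))/8 = -(116 + 16214)/8 = -1/8*16330 = -8165/4 ≈ -2041.3)
p = 78336 (p = -2176*(-36) = 78336)
q = 648046327432/2376015 (q = -243556/(291/(-326)) + 213572/(-8165/4) = -243556/(291*(-1/326)) + 213572*(-4/8165) = -243556/(-291/326) - 854288/8165 = -243556*(-326/291) - 854288/8165 = 79399256/291 - 854288/8165 = 648046327432/2376015 ≈ 2.7275e+5)
sqrt(q + p) = sqrt(648046327432/2376015 + 78336) = sqrt(834173838472/2376015) = 2*sqrt(495502388204262270)/2376015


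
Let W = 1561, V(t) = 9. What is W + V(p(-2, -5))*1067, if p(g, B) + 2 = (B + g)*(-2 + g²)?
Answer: 11164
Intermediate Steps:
p(g, B) = -2 + (-2 + g²)*(B + g) (p(g, B) = -2 + (B + g)*(-2 + g²) = -2 + (-2 + g²)*(B + g))
W + V(p(-2, -5))*1067 = 1561 + 9*1067 = 1561 + 9603 = 11164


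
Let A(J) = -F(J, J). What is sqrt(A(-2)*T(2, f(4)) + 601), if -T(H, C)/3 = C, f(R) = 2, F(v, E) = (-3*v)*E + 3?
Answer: sqrt(547) ≈ 23.388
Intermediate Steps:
F(v, E) = 3 - 3*E*v (F(v, E) = -3*E*v + 3 = 3 - 3*E*v)
T(H, C) = -3*C
A(J) = -3 + 3*J**2 (A(J) = -(3 - 3*J*J) = -(3 - 3*J**2) = -3 + 3*J**2)
sqrt(A(-2)*T(2, f(4)) + 601) = sqrt((-3 + 3*(-2)**2)*(-3*2) + 601) = sqrt((-3 + 3*4)*(-6) + 601) = sqrt((-3 + 12)*(-6) + 601) = sqrt(9*(-6) + 601) = sqrt(-54 + 601) = sqrt(547)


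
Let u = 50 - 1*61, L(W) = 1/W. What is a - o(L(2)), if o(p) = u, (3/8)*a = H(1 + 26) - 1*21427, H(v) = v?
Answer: -171167/3 ≈ -57056.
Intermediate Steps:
a = -171200/3 (a = 8*((1 + 26) - 1*21427)/3 = 8*(27 - 21427)/3 = (8/3)*(-21400) = -171200/3 ≈ -57067.)
u = -11 (u = 50 - 61 = -11)
o(p) = -11
a - o(L(2)) = -171200/3 - 1*(-11) = -171200/3 + 11 = -171167/3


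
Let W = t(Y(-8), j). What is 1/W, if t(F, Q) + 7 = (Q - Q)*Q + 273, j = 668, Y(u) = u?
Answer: 1/266 ≈ 0.0037594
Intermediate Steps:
t(F, Q) = 266 (t(F, Q) = -7 + ((Q - Q)*Q + 273) = -7 + (0*Q + 273) = -7 + (0 + 273) = -7 + 273 = 266)
W = 266
1/W = 1/266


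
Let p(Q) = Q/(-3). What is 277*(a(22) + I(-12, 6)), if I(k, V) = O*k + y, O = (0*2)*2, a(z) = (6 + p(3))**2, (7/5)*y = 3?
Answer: 52630/7 ≈ 7518.6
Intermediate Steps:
p(Q) = -Q/3 (p(Q) = Q*(-1/3) = -Q/3)
y = 15/7 (y = (5/7)*3 = 15/7 ≈ 2.1429)
a(z) = 25 (a(z) = (6 - 1/3*3)**2 = (6 - 1)**2 = 5**2 = 25)
O = 0 (O = 0*2 = 0)
I(k, V) = 15/7 (I(k, V) = 0*k + 15/7 = 0 + 15/7 = 15/7)
277*(a(22) + I(-12, 6)) = 277*(25 + 15/7) = 277*(190/7) = 52630/7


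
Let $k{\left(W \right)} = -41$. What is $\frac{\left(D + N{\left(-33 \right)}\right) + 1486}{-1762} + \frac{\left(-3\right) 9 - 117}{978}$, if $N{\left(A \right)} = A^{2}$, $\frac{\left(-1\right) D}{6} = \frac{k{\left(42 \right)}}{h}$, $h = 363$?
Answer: $- \frac{55916939}{34751926} \approx -1.609$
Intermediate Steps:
$D = \frac{82}{121}$ ($D = - 6 \left(- \frac{41}{363}\right) = - 6 \left(\left(-41\right) \frac{1}{363}\right) = \left(-6\right) \left(- \frac{41}{363}\right) = \frac{82}{121} \approx 0.67769$)
$\frac{\left(D + N{\left(-33 \right)}\right) + 1486}{-1762} + \frac{\left(-3\right) 9 - 117}{978} = \frac{\left(\frac{82}{121} + \left(-33\right)^{2}\right) + 1486}{-1762} + \frac{\left(-3\right) 9 - 117}{978} = \left(\left(\frac{82}{121} + 1089\right) + 1486\right) \left(- \frac{1}{1762}\right) + \left(-27 - 117\right) \frac{1}{978} = \left(\frac{131851}{121} + 1486\right) \left(- \frac{1}{1762}\right) - \frac{24}{163} = \frac{311657}{121} \left(- \frac{1}{1762}\right) - \frac{24}{163} = - \frac{311657}{213202} - \frac{24}{163} = - \frac{55916939}{34751926}$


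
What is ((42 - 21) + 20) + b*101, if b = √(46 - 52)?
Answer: 41 + 101*I*√6 ≈ 41.0 + 247.4*I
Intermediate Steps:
b = I*√6 (b = √(-6) = I*√6 ≈ 2.4495*I)
((42 - 21) + 20) + b*101 = ((42 - 21) + 20) + (I*√6)*101 = (21 + 20) + 101*I*√6 = 41 + 101*I*√6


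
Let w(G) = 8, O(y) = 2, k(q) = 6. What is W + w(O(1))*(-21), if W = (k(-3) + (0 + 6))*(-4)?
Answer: -216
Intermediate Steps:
W = -48 (W = (6 + (0 + 6))*(-4) = (6 + 6)*(-4) = 12*(-4) = -48)
W + w(O(1))*(-21) = -48 + 8*(-21) = -48 - 168 = -216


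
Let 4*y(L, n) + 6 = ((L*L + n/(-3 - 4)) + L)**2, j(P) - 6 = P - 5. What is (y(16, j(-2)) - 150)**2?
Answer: 12955183647561/38416 ≈ 3.3723e+8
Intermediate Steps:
j(P) = 1 + P (j(P) = 6 + (P - 5) = 6 + (-5 + P) = 1 + P)
y(L, n) = -3/2 + (L + L**2 - n/7)**2/4 (y(L, n) = -3/2 + ((L*L + n/(-3 - 4)) + L)**2/4 = -3/2 + ((L**2 + n/(-7)) + L)**2/4 = -3/2 + ((L**2 - n/7) + L)**2/4 = -3/2 + (L + L**2 - n/7)**2/4)
(y(16, j(-2)) - 150)**2 = ((-3/2 + (-(1 - 2) + 7*16 + 7*16**2)**2/196) - 150)**2 = ((-3/2 + (-1*(-1) + 112 + 7*256)**2/196) - 150)**2 = ((-3/2 + (1 + 112 + 1792)**2/196) - 150)**2 = ((-3/2 + (1/196)*1905**2) - 150)**2 = ((-3/2 + (1/196)*3629025) - 150)**2 = ((-3/2 + 3629025/196) - 150)**2 = (3628731/196 - 150)**2 = (3599331/196)**2 = 12955183647561/38416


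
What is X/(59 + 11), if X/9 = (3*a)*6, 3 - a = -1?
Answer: 324/35 ≈ 9.2571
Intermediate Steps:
a = 4 (a = 3 - 1*(-1) = 3 + 1 = 4)
X = 648 (X = 9*((3*4)*6) = 9*(12*6) = 9*72 = 648)
X/(59 + 11) = 648/(59 + 11) = 648/70 = 648*(1/70) = 324/35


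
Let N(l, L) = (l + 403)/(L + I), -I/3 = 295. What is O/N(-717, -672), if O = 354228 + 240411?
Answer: 925852923/314 ≈ 2.9486e+6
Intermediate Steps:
I = -885 (I = -3*295 = -885)
O = 594639
N(l, L) = (403 + l)/(-885 + L) (N(l, L) = (l + 403)/(L - 885) = (403 + l)/(-885 + L))
O/N(-717, -672) = 594639/(((403 - 717)/(-885 - 672))) = 594639/((-314/(-1557))) = 594639/((-1/1557*(-314))) = 594639/(314/1557) = 594639*(1557/314) = 925852923/314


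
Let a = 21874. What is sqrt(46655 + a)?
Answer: sqrt(68529) ≈ 261.78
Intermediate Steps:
sqrt(46655 + a) = sqrt(46655 + 21874) = sqrt(68529)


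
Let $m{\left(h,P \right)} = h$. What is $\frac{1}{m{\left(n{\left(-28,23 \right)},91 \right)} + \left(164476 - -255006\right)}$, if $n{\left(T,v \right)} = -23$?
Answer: $\frac{1}{419459} \approx 2.384 \cdot 10^{-6}$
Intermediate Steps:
$\frac{1}{m{\left(n{\left(-28,23 \right)},91 \right)} + \left(164476 - -255006\right)} = \frac{1}{-23 + \left(164476 - -255006\right)} = \frac{1}{-23 + \left(164476 + 255006\right)} = \frac{1}{-23 + 419482} = \frac{1}{419459}$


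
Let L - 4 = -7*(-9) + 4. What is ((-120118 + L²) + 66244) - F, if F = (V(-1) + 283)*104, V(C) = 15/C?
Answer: -76705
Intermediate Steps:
L = 71 (L = 4 + (-7*(-9) + 4) = 4 + (63 + 4) = 4 + 67 = 71)
F = 27872 (F = (15/(-1) + 283)*104 = (15*(-1) + 283)*104 = (-15 + 283)*104 = 268*104 = 27872)
((-120118 + L²) + 66244) - F = ((-120118 + 71²) + 66244) - 1*27872 = ((-120118 + 5041) + 66244) - 27872 = (-115077 + 66244) - 27872 = -48833 - 27872 = -76705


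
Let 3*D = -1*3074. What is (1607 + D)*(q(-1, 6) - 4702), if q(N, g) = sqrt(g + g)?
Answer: -8214394/3 + 3494*sqrt(3)/3 ≈ -2.7361e+6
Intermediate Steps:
q(N, g) = sqrt(2)*sqrt(g) (q(N, g) = sqrt(2*g) = sqrt(2)*sqrt(g))
D = -3074/3 (D = (-1*3074)/3 = (1/3)*(-3074) = -3074/3 ≈ -1024.7)
(1607 + D)*(q(-1, 6) - 4702) = (1607 - 3074/3)*(sqrt(2)*sqrt(6) - 4702) = 1747*(2*sqrt(3) - 4702)/3 = 1747*(-4702 + 2*sqrt(3))/3 = -8214394/3 + 3494*sqrt(3)/3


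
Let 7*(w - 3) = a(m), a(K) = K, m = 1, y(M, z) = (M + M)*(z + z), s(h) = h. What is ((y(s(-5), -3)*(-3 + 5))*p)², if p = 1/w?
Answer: 176400/121 ≈ 1457.9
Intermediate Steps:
y(M, z) = 4*M*z (y(M, z) = (2*M)*(2*z) = 4*M*z)
w = 22/7 (w = 3 + (⅐)*1 = 3 + ⅐ = 22/7 ≈ 3.1429)
p = 7/22 (p = 1/(22/7) = 7/22 ≈ 0.31818)
((y(s(-5), -3)*(-3 + 5))*p)² = (((4*(-5)*(-3))*(-3 + 5))*(7/22))² = ((60*2)*(7/22))² = (120*(7/22))² = (420/11)² = 176400/121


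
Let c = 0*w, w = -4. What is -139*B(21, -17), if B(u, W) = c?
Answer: 0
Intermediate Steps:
c = 0 (c = 0*(-4) = 0)
B(u, W) = 0
-139*B(21, -17) = -139*0 = 0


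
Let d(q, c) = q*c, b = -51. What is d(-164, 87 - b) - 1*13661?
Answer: -36293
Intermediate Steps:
d(q, c) = c*q
d(-164, 87 - b) - 1*13661 = (87 - 1*(-51))*(-164) - 1*13661 = (87 + 51)*(-164) - 13661 = 138*(-164) - 13661 = -22632 - 13661 = -36293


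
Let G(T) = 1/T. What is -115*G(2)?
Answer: -115/2 ≈ -57.500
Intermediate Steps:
G(T) = 1/T
-115*G(2) = -115/2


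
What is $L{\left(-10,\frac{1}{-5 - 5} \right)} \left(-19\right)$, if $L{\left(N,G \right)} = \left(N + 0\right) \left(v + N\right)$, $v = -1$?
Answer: $-2090$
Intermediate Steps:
$L{\left(N,G \right)} = N \left(-1 + N\right)$ ($L{\left(N,G \right)} = \left(N + 0\right) \left(-1 + N\right) = N \left(-1 + N\right)$)
$L{\left(-10,\frac{1}{-5 - 5} \right)} \left(-19\right) = - 10 \left(-1 - 10\right) \left(-19\right) = \left(-10\right) \left(-11\right) \left(-19\right) = 110 \left(-19\right) = -2090$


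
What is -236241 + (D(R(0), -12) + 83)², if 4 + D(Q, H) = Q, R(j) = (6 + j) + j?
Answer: -229016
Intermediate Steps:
R(j) = 6 + 2*j
D(Q, H) = -4 + Q
-236241 + (D(R(0), -12) + 83)² = -236241 + ((-4 + (6 + 2*0)) + 83)² = -236241 + ((-4 + (6 + 0)) + 83)² = -236241 + ((-4 + 6) + 83)² = -236241 + (2 + 83)² = -236241 + 85² = -236241 + 7225 = -229016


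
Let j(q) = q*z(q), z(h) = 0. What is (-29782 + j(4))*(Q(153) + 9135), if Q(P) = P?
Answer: -276615216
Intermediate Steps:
j(q) = 0 (j(q) = q*0 = 0)
(-29782 + j(4))*(Q(153) + 9135) = (-29782 + 0)*(153 + 9135) = -29782*9288 = -276615216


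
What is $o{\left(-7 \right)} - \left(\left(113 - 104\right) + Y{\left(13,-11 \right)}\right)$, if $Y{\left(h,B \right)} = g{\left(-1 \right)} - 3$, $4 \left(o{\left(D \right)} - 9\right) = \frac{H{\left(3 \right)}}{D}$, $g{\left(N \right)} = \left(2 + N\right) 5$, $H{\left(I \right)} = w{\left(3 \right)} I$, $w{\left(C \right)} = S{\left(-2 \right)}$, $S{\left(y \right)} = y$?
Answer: $- \frac{25}{14} \approx -1.7857$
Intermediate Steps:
$w{\left(C \right)} = -2$
$H{\left(I \right)} = - 2 I$
$g{\left(N \right)} = 10 + 5 N$
$o{\left(D \right)} = 9 - \frac{3}{2 D}$ ($o{\left(D \right)} = 9 + \frac{\left(-2\right) 3 \frac{1}{D}}{4} = 9 + \frac{\left(-6\right) \frac{1}{D}}{4} = 9 - \frac{3}{2 D}$)
$Y{\left(h,B \right)} = 2$ ($Y{\left(h,B \right)} = \left(10 + 5 \left(-1\right)\right) - 3 = \left(10 - 5\right) - 3 = 5 - 3 = 2$)
$o{\left(-7 \right)} - \left(\left(113 - 104\right) + Y{\left(13,-11 \right)}\right) = \left(9 - \frac{3}{2 \left(-7\right)}\right) - \left(\left(113 - 104\right) + 2\right) = \left(9 - - \frac{3}{14}\right) - \left(9 + 2\right) = \left(9 + \frac{3}{14}\right) - 11 = \frac{129}{14} - 11 = - \frac{25}{14}$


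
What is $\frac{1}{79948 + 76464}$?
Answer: $\frac{1}{156412} \approx 6.3934 \cdot 10^{-6}$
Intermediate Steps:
$\frac{1}{79948 + 76464} = \frac{1}{156412}$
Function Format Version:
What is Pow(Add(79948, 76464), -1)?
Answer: Rational(1, 156412) ≈ 6.3934e-6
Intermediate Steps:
Pow(Add(79948, 76464), -1) = Pow(156412, -1) = Rational(1, 156412)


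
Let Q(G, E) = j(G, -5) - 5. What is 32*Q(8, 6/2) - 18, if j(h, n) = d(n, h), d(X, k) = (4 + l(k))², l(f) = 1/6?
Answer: 3398/9 ≈ 377.56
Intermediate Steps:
l(f) = ⅙
d(X, k) = 625/36 (d(X, k) = (4 + ⅙)² = (25/6)² = 625/36)
j(h, n) = 625/36
Q(G, E) = 445/36 (Q(G, E) = 625/36 - 5 = 445/36)
32*Q(8, 6/2) - 18 = 32*(445/36) - 18 = 3560/9 - 18 = 3398/9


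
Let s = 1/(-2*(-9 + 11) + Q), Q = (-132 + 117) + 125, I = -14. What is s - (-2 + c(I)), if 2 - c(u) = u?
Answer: -1483/106 ≈ -13.991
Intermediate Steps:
c(u) = 2 - u
Q = 110 (Q = -15 + 125 = 110)
s = 1/106 (s = 1/(-2*(-9 + 11) + 110) = 1/(-2*2 + 110) = 1/(-4 + 110) = 1/106 ≈ 0.0094340)
s - (-2 + c(I)) = 1/106 - (-2 + (2 - 1*(-14))) = 1/106 - (-2 + (2 + 14)) = 1/106 - (-2 + 16) = 1/106 - 1*14 = 1/106 - 14 = -1483/106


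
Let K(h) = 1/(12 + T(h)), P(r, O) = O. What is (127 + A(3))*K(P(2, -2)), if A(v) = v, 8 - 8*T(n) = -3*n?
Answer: 520/49 ≈ 10.612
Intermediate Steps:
T(n) = 1 + 3*n/8 (T(n) = 1 - (-3)*n/8 = 1 + 3*n/8)
K(h) = 1/(13 + 3*h/8) (K(h) = 1/(12 + (1 + 3*h/8)) = 1/(13 + 3*h/8))
(127 + A(3))*K(P(2, -2)) = (127 + 3)*(8/(104 + 3*(-2))) = 130*(8/(104 - 6)) = 130*(8/98) = 130*(8*(1/98)) = 130*(4/49) = 520/49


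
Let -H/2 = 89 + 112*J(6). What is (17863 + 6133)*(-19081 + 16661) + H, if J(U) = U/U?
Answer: -58070722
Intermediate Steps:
J(U) = 1
H = -402 (H = -2*(89 + 112*1) = -2*(89 + 112) = -2*201 = -402)
(17863 + 6133)*(-19081 + 16661) + H = (17863 + 6133)*(-19081 + 16661) - 402 = 23996*(-2420) - 402 = -58070320 - 402 = -58070722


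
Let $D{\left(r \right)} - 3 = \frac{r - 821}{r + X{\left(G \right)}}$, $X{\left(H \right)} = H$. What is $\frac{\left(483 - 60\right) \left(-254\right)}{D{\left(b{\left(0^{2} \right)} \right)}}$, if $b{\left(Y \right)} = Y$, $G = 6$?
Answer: $\frac{644652}{803} \approx 802.8$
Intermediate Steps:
$D{\left(r \right)} = 3 + \frac{-821 + r}{6 + r}$ ($D{\left(r \right)} = 3 + \frac{r - 821}{r + 6} = 3 + \frac{-821 + r}{6 + r}$)
$\frac{\left(483 - 60\right) \left(-254\right)}{D{\left(b{\left(0^{2} \right)} \right)}} = \frac{\left(483 - 60\right) \left(-254\right)}{\frac{1}{6 + 0^{2}} \left(-803 + 4 \cdot 0^{2}\right)} = \frac{\left(483 - 60\right) \left(-254\right)}{\frac{1}{6 + 0} \left(-803 + 4 \cdot 0\right)} = \frac{423 \left(-254\right)}{\frac{1}{6} \left(-803 + 0\right)} = - \frac{107442}{\frac{1}{6} \left(-803\right)} = - \frac{107442}{- \frac{803}{6}} = \left(-107442\right) \left(- \frac{6}{803}\right) = \frac{644652}{803}$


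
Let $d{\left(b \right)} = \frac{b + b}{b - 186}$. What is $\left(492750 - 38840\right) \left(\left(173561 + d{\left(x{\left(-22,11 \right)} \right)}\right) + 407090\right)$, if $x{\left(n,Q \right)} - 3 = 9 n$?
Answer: $\frac{33472597525370}{127} \approx 2.6356 \cdot 10^{11}$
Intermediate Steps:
$x{\left(n,Q \right)} = 3 + 9 n$
$d{\left(b \right)} = \frac{2 b}{-186 + b}$
$\left(492750 - 38840\right) \left(\left(173561 + d{\left(x{\left(-22,11 \right)} \right)}\right) + 407090\right) = \left(492750 - 38840\right) \left(\left(173561 + \frac{2 \left(3 + 9 \left(-22\right)\right)}{-186 + \left(3 + 9 \left(-22\right)\right)}\right) + 407090\right) = 453910 \left(\left(173561 + \frac{2 \left(3 - 198\right)}{-186 + \left(3 - 198\right)}\right) + 407090\right) = 453910 \left(\left(173561 + 2 \left(-195\right) \frac{1}{-186 - 195}\right) + 407090\right) = 453910 \left(\left(173561 + 2 \left(-195\right) \frac{1}{-381}\right) + 407090\right) = 453910 \left(\left(173561 + 2 \left(-195\right) \left(- \frac{1}{381}\right)\right) + 407090\right) = 453910 \left(\left(173561 + \frac{130}{127}\right) + 407090\right) = 453910 \left(\frac{22042377}{127} + 407090\right) = 453910 \cdot \frac{73742807}{127} = \frac{33472597525370}{127}$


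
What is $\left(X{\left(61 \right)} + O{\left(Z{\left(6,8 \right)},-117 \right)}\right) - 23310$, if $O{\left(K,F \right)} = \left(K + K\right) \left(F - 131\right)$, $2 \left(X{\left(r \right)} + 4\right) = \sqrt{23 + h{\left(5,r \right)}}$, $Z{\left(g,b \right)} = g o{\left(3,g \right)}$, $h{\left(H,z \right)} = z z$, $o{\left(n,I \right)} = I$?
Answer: $-41170 + 6 \sqrt{26} \approx -41139.0$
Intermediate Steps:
$h{\left(H,z \right)} = z^{2}$
$Z{\left(g,b \right)} = g^{2}$ ($Z{\left(g,b \right)} = g g = g^{2}$)
$X{\left(r \right)} = -4 + \frac{\sqrt{23 + r^{2}}}{2}$
$O{\left(K,F \right)} = 2 K \left(-131 + F\right)$
$\left(X{\left(61 \right)} + O{\left(Z{\left(6,8 \right)},-117 \right)}\right) - 23310 = \left(\left(-4 + \frac{\sqrt{23 + 61^{2}}}{2}\right) + 2 \cdot 6^{2} \left(-131 - 117\right)\right) - 23310 = \left(\left(-4 + \frac{\sqrt{23 + 3721}}{2}\right) + 2 \cdot 36 \left(-248\right)\right) - 23310 = \left(\left(-4 + \frac{\sqrt{3744}}{2}\right) - 17856\right) - 23310 = \left(\left(-4 + \frac{12 \sqrt{26}}{2}\right) - 17856\right) - 23310 = \left(\left(-4 + 6 \sqrt{26}\right) - 17856\right) - 23310 = \left(-17860 + 6 \sqrt{26}\right) - 23310 = -41170 + 6 \sqrt{26}$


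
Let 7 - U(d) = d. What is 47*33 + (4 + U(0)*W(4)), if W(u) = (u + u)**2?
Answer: 2003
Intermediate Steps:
W(u) = 4*u**2 (W(u) = (2*u)**2 = 4*u**2)
U(d) = 7 - d
47*33 + (4 + U(0)*W(4)) = 47*33 + (4 + (7 - 1*0)*(4*4**2)) = 1551 + (4 + (7 + 0)*(4*16)) = 1551 + (4 + 7*64) = 1551 + (4 + 448) = 1551 + 452 = 2003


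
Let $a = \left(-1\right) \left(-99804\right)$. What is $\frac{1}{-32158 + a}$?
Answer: $\frac{1}{67646} \approx 1.4783 \cdot 10^{-5}$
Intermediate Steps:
$a = 99804$
$\frac{1}{-32158 + a} = \frac{1}{-32158 + 99804} = \frac{1}{67646}$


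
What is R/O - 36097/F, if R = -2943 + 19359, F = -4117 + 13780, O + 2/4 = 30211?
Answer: -1863761221/583848123 ≈ -3.1922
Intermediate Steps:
O = 60421/2 (O = -½ + 30211 = 60421/2 ≈ 30211.)
F = 9663
R = 16416
R/O - 36097/F = 16416/(60421/2) - 36097/9663 = 16416*(2/60421) - 36097*1/9663 = 32832/60421 - 36097/9663 = -1863761221/583848123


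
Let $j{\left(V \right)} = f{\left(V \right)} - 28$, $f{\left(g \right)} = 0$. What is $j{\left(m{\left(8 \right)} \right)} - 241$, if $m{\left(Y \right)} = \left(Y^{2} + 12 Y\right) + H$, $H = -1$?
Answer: $-269$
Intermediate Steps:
$m{\left(Y \right)} = -1 + Y^{2} + 12 Y$ ($m{\left(Y \right)} = \left(Y^{2} + 12 Y\right) - 1 = -1 + Y^{2} + 12 Y$)
$j{\left(V \right)} = -28$ ($j{\left(V \right)} = 0 - 28 = -28$)
$j{\left(m{\left(8 \right)} \right)} - 241 = -28 - 241 = -269$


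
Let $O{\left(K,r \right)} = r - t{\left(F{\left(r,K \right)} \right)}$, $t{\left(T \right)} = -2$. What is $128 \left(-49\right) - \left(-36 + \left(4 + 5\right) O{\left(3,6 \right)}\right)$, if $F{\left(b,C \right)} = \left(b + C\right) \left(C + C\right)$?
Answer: $-6308$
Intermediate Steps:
$F{\left(b,C \right)} = 2 C \left(C + b\right)$ ($F{\left(b,C \right)} = \left(C + b\right) 2 C = 2 C \left(C + b\right)$)
$O{\left(K,r \right)} = 2 + r$ ($O{\left(K,r \right)} = r - -2 = r + 2 = 2 + r$)
$128 \left(-49\right) - \left(-36 + \left(4 + 5\right) O{\left(3,6 \right)}\right) = 128 \left(-49\right) + \left(6^{2} - \left(4 + 5\right) \left(2 + 6\right)\right) = -6272 + \left(36 - 9 \cdot 8\right) = -6272 + \left(36 - 72\right) = -6272 - 36 = -6308$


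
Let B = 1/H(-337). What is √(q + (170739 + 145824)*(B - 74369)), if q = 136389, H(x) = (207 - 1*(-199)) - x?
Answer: I*√12996523560940233/743 ≈ 1.5344e+5*I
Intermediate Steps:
H(x) = 406 - x (H(x) = (207 + 199) - x = 406 - x)
B = 1/743 (B = 1/(406 - 1*(-337)) = 1/(406 + 337) = 1/743 ≈ 0.0013459)
√(q + (170739 + 145824)*(B - 74369)) = √(136389 + (170739 + 145824)*(1/743 - 74369)) = √(136389 + 316563*(-55256166/743)) = √(136389 - 17492057677458/743) = √(-17491956340431/743) = I*√12996523560940233/743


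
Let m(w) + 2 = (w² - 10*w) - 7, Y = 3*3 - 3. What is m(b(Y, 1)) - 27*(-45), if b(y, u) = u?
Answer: 1197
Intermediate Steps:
Y = 6 (Y = 9 - 3 = 6)
m(w) = -9 + w² - 10*w (m(w) = -2 + ((w² - 10*w) - 7) = -2 + (-7 + w² - 10*w) = -9 + w² - 10*w)
m(b(Y, 1)) - 27*(-45) = (-9 + 1² - 10*1) - 27*(-45) = (-9 + 1 - 10) + 1215 = -18 + 1215 = 1197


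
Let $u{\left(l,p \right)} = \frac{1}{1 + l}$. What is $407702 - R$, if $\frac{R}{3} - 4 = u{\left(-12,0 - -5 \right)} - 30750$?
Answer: $\frac{5499343}{11} \approx 4.9994 \cdot 10^{5}$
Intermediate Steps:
$R = - \frac{1014621}{11}$ ($R = 12 + 3 \left(\frac{1}{1 - 12} - 30750\right) = 12 + 3 \left(\frac{1}{-11} - 30750\right) = 12 + 3 \left(- \frac{1}{11} - 30750\right) = 12 + 3 \left(- \frac{338251}{11}\right) = 12 - \frac{1014753}{11} = - \frac{1014621}{11} \approx -92238.0$)
$407702 - R = 407702 - - \frac{1014621}{11} = 407702 + \frac{1014621}{11} = \frac{5499343}{11}$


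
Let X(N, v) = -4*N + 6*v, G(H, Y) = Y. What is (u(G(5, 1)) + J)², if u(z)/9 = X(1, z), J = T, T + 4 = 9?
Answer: 529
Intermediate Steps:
T = 5 (T = -4 + 9 = 5)
J = 5
u(z) = -36 + 54*z (u(z) = 9*(-4*1 + 6*z) = 9*(-4 + 6*z) = -36 + 54*z)
(u(G(5, 1)) + J)² = ((-36 + 54*1) + 5)² = ((-36 + 54) + 5)² = (18 + 5)² = 23² = 529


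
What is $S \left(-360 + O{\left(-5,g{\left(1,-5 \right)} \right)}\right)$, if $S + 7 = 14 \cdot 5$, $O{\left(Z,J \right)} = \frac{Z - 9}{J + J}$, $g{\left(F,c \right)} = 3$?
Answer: $-22827$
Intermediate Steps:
$O{\left(Z,J \right)} = \frac{-9 + Z}{2 J}$
$S = 63$ ($S = -7 + 14 \cdot 5 = -7 + 70 = 63$)
$S \left(-360 + O{\left(-5,g{\left(1,-5 \right)} \right)}\right) = 63 \left(-360 + \frac{-9 - 5}{2 \cdot 3}\right) = 63 \left(-360 + \frac{1}{2} \cdot \frac{1}{3} \left(-14\right)\right) = 63 \left(-360 - \frac{7}{3}\right) = 63 \left(- \frac{1087}{3}\right) = -22827$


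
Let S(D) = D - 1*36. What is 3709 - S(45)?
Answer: 3700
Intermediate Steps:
S(D) = -36 + D (S(D) = D - 36 = -36 + D)
3709 - S(45) = 3709 - (-36 + 45) = 3709 - 1*9 = 3709 - 9 = 3700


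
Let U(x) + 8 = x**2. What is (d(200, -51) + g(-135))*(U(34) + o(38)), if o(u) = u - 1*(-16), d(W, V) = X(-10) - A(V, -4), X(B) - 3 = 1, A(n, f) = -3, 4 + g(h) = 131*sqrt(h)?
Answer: 3606 + 472386*I*sqrt(15) ≈ 3606.0 + 1.8295e+6*I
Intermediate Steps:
g(h) = -4 + 131*sqrt(h)
U(x) = -8 + x**2
X(B) = 4 (X(B) = 3 + 1 = 4)
d(W, V) = 7 (d(W, V) = 4 - 1*(-3) = 4 + 3 = 7)
o(u) = 16 + u (o(u) = u + 16 = 16 + u)
(d(200, -51) + g(-135))*(U(34) + o(38)) = (7 + (-4 + 131*sqrt(-135)))*((-8 + 34**2) + (16 + 38)) = (7 + (-4 + 131*(3*I*sqrt(15))))*((-8 + 1156) + 54) = (7 + (-4 + 393*I*sqrt(15)))*(1148 + 54) = (3 + 393*I*sqrt(15))*1202 = 3606 + 472386*I*sqrt(15)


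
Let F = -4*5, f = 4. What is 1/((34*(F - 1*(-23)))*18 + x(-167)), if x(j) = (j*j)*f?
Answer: 1/113392 ≈ 8.8190e-6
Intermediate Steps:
F = -20
x(j) = 4*j² (x(j) = (j*j)*4 = j²*4 = 4*j²)
1/((34*(F - 1*(-23)))*18 + x(-167)) = 1/((34*(-20 - 1*(-23)))*18 + 4*(-167)²) = 1/((34*(-20 + 23))*18 + 4*27889) = 1/((34*3)*18 + 111556) = 1/(102*18 + 111556) = 1/(1836 + 111556) = 1/113392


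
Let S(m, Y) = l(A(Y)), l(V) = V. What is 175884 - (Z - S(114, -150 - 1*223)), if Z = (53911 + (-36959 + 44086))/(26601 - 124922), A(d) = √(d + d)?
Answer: 17293151802/98321 + I*√746 ≈ 1.7588e+5 + 27.313*I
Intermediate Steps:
A(d) = √2*√d (A(d) = √(2*d) = √2*√d)
S(m, Y) = √2*√Y
Z = -61038/98321 (Z = (53911 + 7127)/(-98321) = 61038*(-1/98321) = -61038/98321 ≈ -0.62080)
175884 - (Z - S(114, -150 - 1*223)) = 175884 - (-61038/98321 - √2*√(-150 - 1*223)) = 175884 - (-61038/98321 - √2*√(-150 - 223)) = 175884 - (-61038/98321 - √2*√(-373)) = 175884 - (-61038/98321 - √2*I*√373) = 175884 - (-61038/98321 - I*√746) = 175884 + (61038/98321 + I*√746) = 17293151802/98321 + I*√746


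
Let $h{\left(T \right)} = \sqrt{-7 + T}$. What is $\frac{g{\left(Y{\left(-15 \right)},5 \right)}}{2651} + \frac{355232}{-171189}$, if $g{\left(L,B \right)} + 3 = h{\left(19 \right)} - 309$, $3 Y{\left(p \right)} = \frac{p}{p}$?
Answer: $- \frac{995131000}{453822039} + \frac{2 \sqrt{3}}{2651} \approx -2.1915$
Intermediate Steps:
$Y{\left(p \right)} = \frac{1}{3}$ ($Y{\left(p \right)} = \frac{p \frac{1}{p}}{3} = \frac{1}{3} \cdot 1 = \frac{1}{3}$)
$g{\left(L,B \right)} = -312 + 2 \sqrt{3}$ ($g{\left(L,B \right)} = -3 - \left(309 - \sqrt{-7 + 19}\right) = -3 - \left(309 - \sqrt{12}\right) = -3 - \left(309 - 2 \sqrt{3}\right) = -312 + 2 \sqrt{3}$)
$\frac{g{\left(Y{\left(-15 \right)},5 \right)}}{2651} + \frac{355232}{-171189} = \frac{-312 + 2 \sqrt{3}}{2651} + \frac{355232}{-171189} = \left(-312 + 2 \sqrt{3}\right) \frac{1}{2651} + 355232 \left(- \frac{1}{171189}\right) = \left(- \frac{312}{2651} + \frac{2 \sqrt{3}}{2651}\right) - \frac{355232}{171189} = - \frac{995131000}{453822039} + \frac{2 \sqrt{3}}{2651}$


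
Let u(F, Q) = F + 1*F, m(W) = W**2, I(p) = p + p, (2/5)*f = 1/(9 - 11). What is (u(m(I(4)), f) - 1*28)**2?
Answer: 10000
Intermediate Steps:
f = -5/4 (f = 5/(2*(9 - 11)) = (5/2)/(-2) = (5/2)*(-1/2) = -5/4 ≈ -1.2500)
I(p) = 2*p
u(F, Q) = 2*F (u(F, Q) = F + F = 2*F)
(u(m(I(4)), f) - 1*28)**2 = (2*(2*4)**2 - 1*28)**2 = (2*8**2 - 28)**2 = (2*64 - 28)**2 = (128 - 28)**2 = 100**2 = 10000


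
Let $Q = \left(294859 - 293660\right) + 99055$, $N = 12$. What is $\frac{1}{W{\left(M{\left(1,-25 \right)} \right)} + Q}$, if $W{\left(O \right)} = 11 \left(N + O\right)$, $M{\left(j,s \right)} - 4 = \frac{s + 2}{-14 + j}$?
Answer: $\frac{13}{1305843} \approx 9.9553 \cdot 10^{-6}$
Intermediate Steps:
$M{\left(j,s \right)} = 4 + \frac{2 + s}{-14 + j}$ ($M{\left(j,s \right)} = 4 + \frac{s + 2}{-14 + j} = 4 + \frac{2 + s}{-14 + j}$)
$Q = 100254$ ($Q = 1199 + 99055 = 100254$)
$W{\left(O \right)} = 132 + 11 O$ ($W{\left(O \right)} = 11 \left(12 + O\right) = 132 + 11 O$)
$\frac{1}{W{\left(M{\left(1,-25 \right)} \right)} + Q} = \frac{1}{\left(132 + 11 \frac{-54 - 25 + 4 \cdot 1}{-14 + 1}\right) + 100254} = \frac{1}{\left(132 + 11 \frac{-54 - 25 + 4}{-13}\right) + 100254} = \frac{1}{\left(132 + 11 \left(\left(- \frac{1}{13}\right) \left(-75\right)\right)\right) + 100254} = \frac{1}{\left(132 + 11 \cdot \frac{75}{13}\right) + 100254} = \frac{1}{\left(132 + \frac{825}{13}\right) + 100254} = \frac{1}{\frac{2541}{13} + 100254} = \frac{1}{\frac{1305843}{13}} = \frac{13}{1305843}$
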